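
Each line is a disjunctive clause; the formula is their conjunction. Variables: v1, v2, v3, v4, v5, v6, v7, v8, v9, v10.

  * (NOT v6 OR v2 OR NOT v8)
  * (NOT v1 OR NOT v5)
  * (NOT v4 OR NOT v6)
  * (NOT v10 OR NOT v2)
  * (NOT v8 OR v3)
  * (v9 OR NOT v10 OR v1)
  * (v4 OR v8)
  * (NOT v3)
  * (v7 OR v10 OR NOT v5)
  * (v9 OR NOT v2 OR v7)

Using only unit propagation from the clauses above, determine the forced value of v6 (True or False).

False

(NOT v3) is a unit clause: v3 = False.
(v3 OR NOT v8): since v3 = False, the clause reduces to (NOT v8). v8 = False.
From (v4 OR v8) and v8 = False: v4 = True.
(NOT v4 OR NOT v6) with v4 = True leaves only NOT v6, so v6 = False.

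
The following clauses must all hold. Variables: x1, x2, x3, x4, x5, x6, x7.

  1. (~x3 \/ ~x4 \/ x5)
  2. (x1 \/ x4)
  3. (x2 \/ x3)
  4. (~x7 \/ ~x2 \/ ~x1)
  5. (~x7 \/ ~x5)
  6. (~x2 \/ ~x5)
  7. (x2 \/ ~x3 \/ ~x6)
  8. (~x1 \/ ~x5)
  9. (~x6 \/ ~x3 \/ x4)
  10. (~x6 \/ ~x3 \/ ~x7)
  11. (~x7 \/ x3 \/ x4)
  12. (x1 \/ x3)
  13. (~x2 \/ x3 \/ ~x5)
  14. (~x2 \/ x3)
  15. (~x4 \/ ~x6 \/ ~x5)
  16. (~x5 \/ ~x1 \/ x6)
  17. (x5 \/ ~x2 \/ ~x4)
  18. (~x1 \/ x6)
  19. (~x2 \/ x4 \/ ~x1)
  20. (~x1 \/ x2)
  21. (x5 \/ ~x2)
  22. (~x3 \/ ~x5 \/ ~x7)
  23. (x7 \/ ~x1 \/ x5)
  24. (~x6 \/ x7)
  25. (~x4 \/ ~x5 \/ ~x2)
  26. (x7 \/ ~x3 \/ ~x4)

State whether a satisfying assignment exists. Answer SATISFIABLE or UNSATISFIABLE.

UNSATISFIABLE

x5 = True:
  propagation gives x7=False, x2=False, x3=True, x6=False; an empty clause results — contradiction.
x5 = False:
  propagation gives x2=False, x3=True, x4=False, x1=True; an empty clause results — contradiction.
Every branch closes, so no satisfying assignment exists.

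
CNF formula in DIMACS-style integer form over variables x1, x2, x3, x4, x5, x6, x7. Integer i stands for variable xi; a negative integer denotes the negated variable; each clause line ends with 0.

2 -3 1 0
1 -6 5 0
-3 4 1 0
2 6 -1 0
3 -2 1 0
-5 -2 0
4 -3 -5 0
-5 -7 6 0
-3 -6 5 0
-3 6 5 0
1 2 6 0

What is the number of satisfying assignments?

Split on x1, then x3.
  x1=1, x3=1: remaining (x2,x4,x5,x6,x7) ∈ {(0,1,1,1,0); (0,1,1,1,1)} — 2.
  x1=1, x3=0: x4, x7 free; 4 ways for (x2,x5,x6) × 2^2 = 16.
  x1=0, x3=1: a clause becomes empty — 0.
  x1=0, x3=0: remaining (x2,x4,x5,x6,x7) ∈ {(0,0,1,1,0); (0,0,1,1,1); (0,1,1,1,0); (0,1,1,1,1)} — 4.
Total: 2 + 16 + 0 + 4 = 22.

22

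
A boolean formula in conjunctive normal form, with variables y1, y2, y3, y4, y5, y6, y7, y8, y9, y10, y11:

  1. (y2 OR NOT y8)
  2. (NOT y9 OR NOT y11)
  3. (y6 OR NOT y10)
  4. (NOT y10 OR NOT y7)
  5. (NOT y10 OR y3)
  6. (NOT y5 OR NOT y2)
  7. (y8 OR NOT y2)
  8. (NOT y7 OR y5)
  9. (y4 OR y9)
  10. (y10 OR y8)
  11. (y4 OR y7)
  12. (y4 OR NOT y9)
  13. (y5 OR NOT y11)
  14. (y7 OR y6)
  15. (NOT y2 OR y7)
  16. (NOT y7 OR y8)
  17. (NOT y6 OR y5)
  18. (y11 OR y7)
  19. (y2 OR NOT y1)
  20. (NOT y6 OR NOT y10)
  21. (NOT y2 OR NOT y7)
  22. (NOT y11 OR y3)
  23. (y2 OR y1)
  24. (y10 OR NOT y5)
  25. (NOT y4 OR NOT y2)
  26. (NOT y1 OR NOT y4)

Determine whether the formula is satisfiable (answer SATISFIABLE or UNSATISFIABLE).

UNSATISFIABLE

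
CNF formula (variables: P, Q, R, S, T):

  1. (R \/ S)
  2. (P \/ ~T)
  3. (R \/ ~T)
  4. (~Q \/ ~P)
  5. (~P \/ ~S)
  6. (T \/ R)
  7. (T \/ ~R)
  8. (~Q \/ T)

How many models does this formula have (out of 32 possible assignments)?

1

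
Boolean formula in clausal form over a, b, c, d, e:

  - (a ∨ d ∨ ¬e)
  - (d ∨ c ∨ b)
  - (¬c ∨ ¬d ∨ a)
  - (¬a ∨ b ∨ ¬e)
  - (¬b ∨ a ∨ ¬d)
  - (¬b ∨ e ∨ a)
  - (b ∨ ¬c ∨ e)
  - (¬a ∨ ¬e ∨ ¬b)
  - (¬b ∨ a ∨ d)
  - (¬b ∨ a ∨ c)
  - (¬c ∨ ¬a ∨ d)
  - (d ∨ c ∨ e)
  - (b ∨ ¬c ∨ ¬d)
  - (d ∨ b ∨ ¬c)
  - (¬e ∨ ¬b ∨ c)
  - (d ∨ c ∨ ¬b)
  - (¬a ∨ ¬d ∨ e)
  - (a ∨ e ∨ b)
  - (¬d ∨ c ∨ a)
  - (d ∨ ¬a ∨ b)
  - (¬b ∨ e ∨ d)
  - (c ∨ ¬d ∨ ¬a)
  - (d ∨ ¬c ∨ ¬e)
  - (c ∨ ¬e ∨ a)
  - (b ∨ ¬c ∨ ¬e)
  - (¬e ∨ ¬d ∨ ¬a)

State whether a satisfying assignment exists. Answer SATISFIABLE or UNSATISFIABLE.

UNSATISFIABLE

d = True:
  a = True:
    propagation gives e=True; an empty clause results — contradiction.
  a = False:
    propagation gives c=False; an empty clause results — contradiction.
d = False:
  b = True:
    propagation gives a=True, e=False; an empty clause results — contradiction.
  b = False:
    propagation gives c=True; an empty clause results — contradiction.
Every branch closes, so no satisfying assignment exists.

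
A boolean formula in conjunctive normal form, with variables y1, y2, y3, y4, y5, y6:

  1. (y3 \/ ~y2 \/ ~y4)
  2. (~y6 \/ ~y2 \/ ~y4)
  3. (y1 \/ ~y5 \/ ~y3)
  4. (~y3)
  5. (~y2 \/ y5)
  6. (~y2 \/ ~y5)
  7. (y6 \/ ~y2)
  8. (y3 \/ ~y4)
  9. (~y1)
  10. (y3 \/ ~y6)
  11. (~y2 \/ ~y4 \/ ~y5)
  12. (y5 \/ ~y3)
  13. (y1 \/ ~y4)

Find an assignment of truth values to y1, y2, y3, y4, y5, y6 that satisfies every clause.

y1=F  y2=F  y3=F  y4=F  y5=T  y6=F

Check each clause:
  1. (~y4 \/ ~y2 \/ y3) — ~y4 is true.
  2. (~y6 \/ ~y2 \/ ~y4) — ~y6 is true.
  3. (~y5 \/ ~y3 \/ y1) — ~y3 is true.
  4. (~y3) — ~y3 is true.
  5. (~y2 \/ y5) — y5 is true.
  6. (~y5 \/ ~y2) — ~y2 is true.
  7. (y6 \/ ~y2) — ~y2 is true.
  8. (~y4 \/ y3) — ~y4 is true.
  9. (~y1) — ~y1 is true.
  10. (~y6 \/ y3) — ~y6 is true.
  11. (~y5 \/ ~y4 \/ ~y2) — ~y4 is true.
  12. (~y3 \/ y5) — ~y3 is true.
  13. (y1 \/ ~y4) — ~y4 is true.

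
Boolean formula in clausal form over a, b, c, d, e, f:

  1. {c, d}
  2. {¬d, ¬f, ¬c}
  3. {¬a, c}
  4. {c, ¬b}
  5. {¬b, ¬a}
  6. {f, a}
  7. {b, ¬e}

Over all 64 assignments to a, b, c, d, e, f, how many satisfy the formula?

7

The models are:
  a=0 b=0 c=0 d=1 e=0 f=1
  a=0 b=0 c=1 d=0 e=0 f=1
  a=0 b=1 c=1 d=0 e=0 f=1
  a=0 b=1 c=1 d=0 e=1 f=1
  a=1 b=0 c=1 d=0 e=0 f=0
  a=1 b=0 c=1 d=0 e=0 f=1
  a=1 b=0 c=1 d=1 e=0 f=0
Count: 7.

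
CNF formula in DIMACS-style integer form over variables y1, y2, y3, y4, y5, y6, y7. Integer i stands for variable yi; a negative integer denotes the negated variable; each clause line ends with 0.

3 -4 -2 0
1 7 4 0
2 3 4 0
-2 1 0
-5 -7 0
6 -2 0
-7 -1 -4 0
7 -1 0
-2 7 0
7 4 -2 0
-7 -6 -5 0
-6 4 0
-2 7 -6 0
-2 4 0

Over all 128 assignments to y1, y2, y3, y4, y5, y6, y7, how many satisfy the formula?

Case analysis on y2 and y7:
  y2=1, y7=1: a clause becomes empty — 0.
  y2=1, y7=0: a clause becomes empty — 0.
  y2=0, y7=1: 6 of the 32 assignments to (y1,y3,y4,y5,y6) work.
  y2=0, y7=0: forces y1=0; y4=1; y3, y5, y6 free → 2^3 = 8.
Total: 0 + 0 + 6 + 8 = 14.

14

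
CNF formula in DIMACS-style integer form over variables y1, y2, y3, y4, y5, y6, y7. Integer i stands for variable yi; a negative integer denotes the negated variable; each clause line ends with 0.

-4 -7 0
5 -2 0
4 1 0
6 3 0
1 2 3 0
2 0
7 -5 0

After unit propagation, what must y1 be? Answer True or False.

(y2) is a unit clause: y2 = True.
(~y2 \/ y5): since y2 = True, the clause reduces to (y5). y5 = True.
In (y7 \/ ~y5), ~y5 is now false; y7 must hold, so y7 = True.
From (~y7 \/ ~y4) and y7 = True: y4 = False.
(y1 \/ y4): since y4 = False, the clause reduces to (y1). y1 = True.

True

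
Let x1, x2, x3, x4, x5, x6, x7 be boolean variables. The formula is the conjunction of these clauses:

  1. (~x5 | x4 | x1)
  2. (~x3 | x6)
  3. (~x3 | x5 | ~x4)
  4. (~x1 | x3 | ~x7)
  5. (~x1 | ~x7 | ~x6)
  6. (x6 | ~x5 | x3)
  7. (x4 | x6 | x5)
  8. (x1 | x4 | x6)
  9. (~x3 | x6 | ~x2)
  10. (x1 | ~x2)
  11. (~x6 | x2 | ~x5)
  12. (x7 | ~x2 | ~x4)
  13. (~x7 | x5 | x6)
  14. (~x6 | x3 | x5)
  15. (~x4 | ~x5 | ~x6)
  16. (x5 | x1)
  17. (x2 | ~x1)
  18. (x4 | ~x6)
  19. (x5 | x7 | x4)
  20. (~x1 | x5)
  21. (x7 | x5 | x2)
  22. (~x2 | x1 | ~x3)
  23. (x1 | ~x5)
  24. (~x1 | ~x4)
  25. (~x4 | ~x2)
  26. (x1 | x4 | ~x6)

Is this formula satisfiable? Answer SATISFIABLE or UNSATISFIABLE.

UNSATISFIABLE

x5 = True:
  propagation gives x1=True, x2=True, x4=False, x6=False; an empty clause results — contradiction.
x5 = False:
  propagation gives x1=True; an empty clause results — contradiction.
Every branch closes, so no satisfying assignment exists.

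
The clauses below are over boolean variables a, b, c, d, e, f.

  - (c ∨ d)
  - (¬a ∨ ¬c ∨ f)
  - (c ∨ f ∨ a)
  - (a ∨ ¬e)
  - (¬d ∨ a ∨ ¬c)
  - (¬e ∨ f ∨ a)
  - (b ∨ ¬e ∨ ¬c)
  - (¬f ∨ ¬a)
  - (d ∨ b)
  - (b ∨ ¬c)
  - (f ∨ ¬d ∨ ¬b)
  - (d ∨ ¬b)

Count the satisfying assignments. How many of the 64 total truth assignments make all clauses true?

4

Satisfying assignments:
  a=F b=F c=F d=T e=F f=T
  a=F b=T c=F d=T e=F f=T
  a=T b=F c=F d=T e=F f=F
  a=T b=F c=F d=T e=T f=F
Count: 4.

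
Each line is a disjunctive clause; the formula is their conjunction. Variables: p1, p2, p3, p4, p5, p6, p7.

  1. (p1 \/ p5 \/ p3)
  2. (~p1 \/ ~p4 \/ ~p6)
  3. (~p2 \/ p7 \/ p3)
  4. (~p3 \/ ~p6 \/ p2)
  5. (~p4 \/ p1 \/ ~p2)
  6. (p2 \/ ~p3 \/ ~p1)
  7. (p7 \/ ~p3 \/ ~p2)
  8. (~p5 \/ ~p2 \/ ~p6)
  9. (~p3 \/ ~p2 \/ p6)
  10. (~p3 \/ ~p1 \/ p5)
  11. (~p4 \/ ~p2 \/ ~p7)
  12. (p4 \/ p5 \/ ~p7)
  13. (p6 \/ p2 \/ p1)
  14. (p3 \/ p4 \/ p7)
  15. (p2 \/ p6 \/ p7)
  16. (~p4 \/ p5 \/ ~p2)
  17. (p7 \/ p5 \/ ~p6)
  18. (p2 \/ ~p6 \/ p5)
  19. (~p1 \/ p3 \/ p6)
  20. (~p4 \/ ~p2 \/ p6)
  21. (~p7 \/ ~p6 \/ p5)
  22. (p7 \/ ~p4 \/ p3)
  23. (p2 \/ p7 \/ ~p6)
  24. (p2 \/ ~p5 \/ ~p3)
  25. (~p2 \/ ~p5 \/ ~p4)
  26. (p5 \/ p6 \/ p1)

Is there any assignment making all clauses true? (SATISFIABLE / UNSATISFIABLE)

SATISFIABLE

Try p1 = False.
For the remaining variables, p2 = True, p3 = False, p4 = False, p5 = True, p6 = False, p7 = True works.
So p1=0, p2=1, p3=0, p4=0, p5=1, p6=0, p7=1 is a satisfying assignment.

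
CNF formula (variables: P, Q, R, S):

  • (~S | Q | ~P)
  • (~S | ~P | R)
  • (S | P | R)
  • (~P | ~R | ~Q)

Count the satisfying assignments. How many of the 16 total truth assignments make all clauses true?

9

Split on P, then R.
  P=1, R=1: remaining (Q,S) ∈ {(0,0)} — 1.
  P=1, R=0: remaining (Q,S) ∈ {(0,0); (1,0)} — 2.
  P=0, R=1: remaining (Q,S) ∈ {(0,0); (0,1); (1,0); (1,1)} — 4.
  P=0, R=0: remaining (Q,S) ∈ {(0,1); (1,1)} — 2.
Total: 1 + 2 + 4 + 2 = 9.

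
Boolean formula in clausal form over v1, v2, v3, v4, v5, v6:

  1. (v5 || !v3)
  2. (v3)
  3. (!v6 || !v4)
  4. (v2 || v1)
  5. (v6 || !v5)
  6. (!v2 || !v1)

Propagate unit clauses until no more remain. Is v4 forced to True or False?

False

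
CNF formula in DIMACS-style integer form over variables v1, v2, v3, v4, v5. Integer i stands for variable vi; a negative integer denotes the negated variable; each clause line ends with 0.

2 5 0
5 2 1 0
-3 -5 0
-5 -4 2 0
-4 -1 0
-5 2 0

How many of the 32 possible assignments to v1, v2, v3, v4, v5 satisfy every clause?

9

Case analysis on v5 and v2:
  v5=T, v2=T: remaining (v1,v3,v4) ∈ {(F,F,F); (F,F,T); (T,F,F)} — 3.
  v5=T, v2=F: a clause becomes empty — 0.
  v5=F, v2=T: v3 free; 3 ways for (v1,v4) × 2^1 = 6.
  v5=F, v2=F: a clause becomes empty — 0.
Total: 3 + 0 + 6 + 0 = 9.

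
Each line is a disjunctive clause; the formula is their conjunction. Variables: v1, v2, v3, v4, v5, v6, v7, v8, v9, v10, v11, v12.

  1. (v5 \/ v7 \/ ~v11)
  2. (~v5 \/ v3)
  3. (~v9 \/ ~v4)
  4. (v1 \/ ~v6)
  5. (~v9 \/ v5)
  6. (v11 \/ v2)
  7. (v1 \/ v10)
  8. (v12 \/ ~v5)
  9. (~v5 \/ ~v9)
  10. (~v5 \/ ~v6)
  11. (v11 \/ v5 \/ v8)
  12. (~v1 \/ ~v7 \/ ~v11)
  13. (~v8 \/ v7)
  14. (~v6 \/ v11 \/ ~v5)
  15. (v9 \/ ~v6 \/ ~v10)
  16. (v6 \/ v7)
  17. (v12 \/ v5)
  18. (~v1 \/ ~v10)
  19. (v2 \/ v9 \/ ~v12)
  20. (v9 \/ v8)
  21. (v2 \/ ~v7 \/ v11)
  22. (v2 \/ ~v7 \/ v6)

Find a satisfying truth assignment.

Pure literal: v2 appears only positively; assign v2 = True.
v4 occurs only negated in the remaining clauses — set v4 = False.
Set v1 = True and propagate.
  then v10 is forced to False.
Branch on v3: take v3 = False.
  then v5 is forced to False.
  then v9 is forced to False.
  then v12 is forced to True.
  then v8 is forced to True.
  then v7 is forced to True.
  then v11 is forced to False.
v6 is now unconstrained; take v6 = True.

v1=T, v2=T, v3=F, v4=F, v5=F, v6=T, v7=T, v8=T, v9=F, v10=F, v11=F, v12=T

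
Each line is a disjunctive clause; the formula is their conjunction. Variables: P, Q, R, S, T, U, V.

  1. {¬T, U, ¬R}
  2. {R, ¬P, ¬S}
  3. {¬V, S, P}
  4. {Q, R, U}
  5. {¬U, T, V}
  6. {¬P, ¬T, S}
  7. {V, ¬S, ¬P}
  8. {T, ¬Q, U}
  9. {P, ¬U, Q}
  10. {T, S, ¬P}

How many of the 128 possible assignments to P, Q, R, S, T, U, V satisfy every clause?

19

Case analysis on P and S:
  P=T, S=T: 5 of the 32 assignments to (Q,R,T,U,V) work.
  P=T, S=F: a clause becomes empty — 0.
  P=F, S=T: 10 of the 32 assignments to (Q,R,T,U,V) work.
  P=F, S=F: remaining (Q,R,T,U,V) ∈ {(F,T,F,F,F); (T,F,T,F,F); (T,F,T,T,F); (T,T,T,T,F)} — 4.
Total: 5 + 0 + 10 + 4 = 19.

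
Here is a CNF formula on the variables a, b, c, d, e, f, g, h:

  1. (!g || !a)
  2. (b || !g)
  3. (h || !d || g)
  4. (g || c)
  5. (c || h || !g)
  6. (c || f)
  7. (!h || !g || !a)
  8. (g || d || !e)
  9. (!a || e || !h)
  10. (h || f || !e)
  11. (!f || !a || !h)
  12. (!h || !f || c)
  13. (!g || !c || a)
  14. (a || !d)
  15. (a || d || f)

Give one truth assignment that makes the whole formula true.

Set a = True and propagate.
  then g is forced to False.
  then c is forced to True.
The remaining clauses are satisfied by b = False, d = False, e = False, f = True, h = False.
Every clause has at least one true literal under this assignment.

a=T, b=F, c=T, d=F, e=F, f=T, g=F, h=F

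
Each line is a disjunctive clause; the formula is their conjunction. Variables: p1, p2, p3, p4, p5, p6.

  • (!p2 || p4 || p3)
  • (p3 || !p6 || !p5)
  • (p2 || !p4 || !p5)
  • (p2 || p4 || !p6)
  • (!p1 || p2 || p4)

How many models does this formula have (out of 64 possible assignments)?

Case analysis on p2 and p4:
  p2=1, p4=1: p1 free; 7 ways for (p3,p5,p6) × 2^1 = 14.
  p2=1, p4=0: forces p3=1; p1, p5, p6 free → 2^3 = 8.
  p2=0, p4=1: forces p5=0; p1, p3, p6 free → 2^3 = 8.
  p2=0, p4=0: remaining (p1,p3,p5,p6) ∈ {(0,0,0,0); (0,0,1,0); (0,1,0,0); (0,1,1,0)} — 4.
Total: 14 + 8 + 8 + 4 = 34.

34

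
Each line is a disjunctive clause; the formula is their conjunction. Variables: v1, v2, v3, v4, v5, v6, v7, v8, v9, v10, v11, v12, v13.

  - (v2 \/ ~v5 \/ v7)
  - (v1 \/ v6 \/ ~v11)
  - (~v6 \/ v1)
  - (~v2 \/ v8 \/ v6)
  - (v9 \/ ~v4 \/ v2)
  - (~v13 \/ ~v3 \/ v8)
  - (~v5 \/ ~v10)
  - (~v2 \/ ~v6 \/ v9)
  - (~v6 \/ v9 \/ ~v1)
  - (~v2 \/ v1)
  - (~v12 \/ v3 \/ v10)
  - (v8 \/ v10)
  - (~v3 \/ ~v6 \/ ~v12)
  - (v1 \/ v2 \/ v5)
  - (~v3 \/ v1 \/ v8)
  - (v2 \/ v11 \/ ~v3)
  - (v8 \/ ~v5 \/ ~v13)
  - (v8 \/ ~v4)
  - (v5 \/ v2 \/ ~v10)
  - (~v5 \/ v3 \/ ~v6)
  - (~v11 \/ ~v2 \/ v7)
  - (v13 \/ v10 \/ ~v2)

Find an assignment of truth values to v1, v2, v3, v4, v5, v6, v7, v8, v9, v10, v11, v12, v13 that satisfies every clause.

v1=T  v2=T  v3=F  v4=T  v5=F  v6=T  v7=F  v8=T  v9=T  v10=T  v11=F  v12=F  v13=F

v8 occurs only positively in the remaining clauses — set v8 = True.
Pure literal: v9 appears only positively; assign v9 = True.
Branch on v1: take v1 = True.
Branch on v2: take v2 = True.
For the remaining variables, v3 = False, v4 = True, v5 = False, v6 = True, v7 = False, v10 = True, v11 = False, v12 = False, v13 = False works.
Check each clause:
  1. (~v5 \/ v2 \/ v7) — v2 is true.
  2. (v1 \/ v6 \/ ~v11) — v1 is true.
  3. (v1 \/ ~v6) — v1 is true.
  4. (v6 \/ ~v2 \/ v8) — v8 is true.
  5. (v9 \/ ~v4 \/ v2) — v9 is true.
  6. (v8 \/ ~v13 \/ ~v3) — v8 is true.
  7. (~v5 \/ ~v10) — ~v5 is true.
  8. (~v2 \/ ~v6 \/ v9) — v9 is true.
  9. (~v1 \/ ~v6 \/ v9) — v9 is true.
  10. (~v2 \/ v1) — v1 is true.
  11. (~v12 \/ v10 \/ v3) — v10 is true.
  12. (v8 \/ v10) — v8 is true.
  13. (~v6 \/ ~v12 \/ ~v3) — ~v12 is true.
  14. (v5 \/ v1 \/ v2) — v1 is true.
  15. (v8 \/ v1 \/ ~v3) — v8 is true.
  16. (v2 \/ ~v3 \/ v11) — v2 is true.
  17. (~v5 \/ v8 \/ ~v13) — v8 is true.
  18. (v8 \/ ~v4) — v8 is true.
  19. (v2 \/ v5 \/ ~v10) — v2 is true.
  20. (~v5 \/ v3 \/ ~v6) — ~v5 is true.
  21. (~v11 \/ v7 \/ ~v2) — ~v11 is true.
  22. (~v2 \/ v10 \/ v13) — v10 is true.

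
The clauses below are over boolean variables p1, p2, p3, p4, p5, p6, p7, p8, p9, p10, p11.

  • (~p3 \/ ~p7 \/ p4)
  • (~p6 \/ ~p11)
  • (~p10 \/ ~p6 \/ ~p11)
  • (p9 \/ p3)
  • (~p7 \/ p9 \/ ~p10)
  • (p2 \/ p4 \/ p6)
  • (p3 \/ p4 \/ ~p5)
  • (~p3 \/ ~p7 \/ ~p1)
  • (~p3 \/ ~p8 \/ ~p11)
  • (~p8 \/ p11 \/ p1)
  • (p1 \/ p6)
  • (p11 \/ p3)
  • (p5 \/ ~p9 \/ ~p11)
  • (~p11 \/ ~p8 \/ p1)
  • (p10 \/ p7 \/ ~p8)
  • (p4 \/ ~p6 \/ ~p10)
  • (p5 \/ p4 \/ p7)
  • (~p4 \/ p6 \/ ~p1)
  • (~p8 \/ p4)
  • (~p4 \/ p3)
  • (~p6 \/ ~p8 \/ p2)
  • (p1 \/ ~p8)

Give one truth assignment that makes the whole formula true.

p1=1, p2=1, p3=1, p4=1, p5=0, p6=1, p7=0, p8=0, p9=1, p10=1, p11=0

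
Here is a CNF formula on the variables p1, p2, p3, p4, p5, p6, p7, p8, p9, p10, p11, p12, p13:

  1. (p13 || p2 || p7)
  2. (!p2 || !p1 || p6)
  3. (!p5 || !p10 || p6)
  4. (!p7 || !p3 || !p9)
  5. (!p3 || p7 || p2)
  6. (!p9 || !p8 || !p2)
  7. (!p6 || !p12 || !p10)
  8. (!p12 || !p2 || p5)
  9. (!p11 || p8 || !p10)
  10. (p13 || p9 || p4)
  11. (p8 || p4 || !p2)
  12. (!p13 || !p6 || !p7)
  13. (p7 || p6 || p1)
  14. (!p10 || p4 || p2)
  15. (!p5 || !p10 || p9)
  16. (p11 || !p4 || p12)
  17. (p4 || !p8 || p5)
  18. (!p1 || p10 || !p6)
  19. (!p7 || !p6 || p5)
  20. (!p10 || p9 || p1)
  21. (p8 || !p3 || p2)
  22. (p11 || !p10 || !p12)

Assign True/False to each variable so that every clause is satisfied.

p1=False, p2=True, p3=True, p4=True, p5=True, p6=False, p7=True, p8=True, p9=False, p10=False, p11=True, p12=True, p13=True

Branch on p1: take p1 = False.
Try p2 = True.
Try p3 = True.
The remaining clauses are satisfied by p4 = True, p5 = True, p6 = False, p7 = True, p8 = True, p9 = False, p10 = False, p11 = True, p12 = True, p13 = True.
Every clause has at least one true literal under this assignment.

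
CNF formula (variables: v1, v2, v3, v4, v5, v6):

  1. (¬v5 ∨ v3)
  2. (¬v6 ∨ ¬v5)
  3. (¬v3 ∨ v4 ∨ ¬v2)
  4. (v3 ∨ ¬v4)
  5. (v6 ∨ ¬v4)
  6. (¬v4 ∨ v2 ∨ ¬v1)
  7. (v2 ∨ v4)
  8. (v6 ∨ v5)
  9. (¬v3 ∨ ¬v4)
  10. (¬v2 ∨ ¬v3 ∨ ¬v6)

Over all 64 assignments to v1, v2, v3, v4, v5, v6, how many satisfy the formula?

The models are:
  v1=0 v2=1 v3=0 v4=0 v5=0 v6=1
  v1=1 v2=1 v3=0 v4=0 v5=0 v6=1
Count: 2.

2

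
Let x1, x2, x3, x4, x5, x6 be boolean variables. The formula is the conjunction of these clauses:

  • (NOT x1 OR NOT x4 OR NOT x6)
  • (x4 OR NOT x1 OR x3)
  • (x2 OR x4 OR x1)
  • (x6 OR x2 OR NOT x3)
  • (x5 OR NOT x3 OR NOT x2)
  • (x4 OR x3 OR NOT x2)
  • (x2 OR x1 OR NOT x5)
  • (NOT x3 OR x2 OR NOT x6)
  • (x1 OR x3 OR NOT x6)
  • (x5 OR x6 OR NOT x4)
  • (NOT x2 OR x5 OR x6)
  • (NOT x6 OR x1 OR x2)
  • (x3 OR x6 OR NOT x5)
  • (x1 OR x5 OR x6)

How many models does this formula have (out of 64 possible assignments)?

7

Satisfying assignments:
  x1=F x2=T x3=T x4=F x5=T x6=F
  x1=F x2=T x3=T x4=F x5=T x6=T
  x1=F x2=T x3=T x4=T x5=T x6=F
  x1=F x2=T x3=T x4=T x5=T x6=T
  x1=T x2=T x3=T x4=F x5=T x6=F
  x1=T x2=T x3=T x4=F x5=T x6=T
  x1=T x2=T x3=T x4=T x5=T x6=F
Count: 7.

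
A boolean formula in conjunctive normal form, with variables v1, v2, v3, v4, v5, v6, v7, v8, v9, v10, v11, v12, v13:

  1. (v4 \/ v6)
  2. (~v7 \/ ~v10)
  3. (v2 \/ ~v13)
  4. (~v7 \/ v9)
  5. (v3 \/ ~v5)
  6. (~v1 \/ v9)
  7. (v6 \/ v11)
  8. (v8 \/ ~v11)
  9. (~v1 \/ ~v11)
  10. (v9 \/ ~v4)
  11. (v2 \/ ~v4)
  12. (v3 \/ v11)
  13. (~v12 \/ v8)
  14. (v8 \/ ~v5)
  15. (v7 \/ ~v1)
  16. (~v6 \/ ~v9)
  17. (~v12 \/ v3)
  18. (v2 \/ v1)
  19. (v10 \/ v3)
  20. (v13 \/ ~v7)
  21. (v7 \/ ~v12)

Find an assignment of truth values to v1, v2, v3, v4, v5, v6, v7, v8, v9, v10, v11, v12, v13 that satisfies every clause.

v1=0, v2=1, v3=1, v4=0, v5=1, v6=1, v7=0, v8=1, v9=0, v10=1, v11=1, v12=0, v13=0

v2 occurs only positively in the remaining clauses — set v2 = True.
v3 occurs only positively in the remaining clauses — set v3 = True.
Set v1 = False and propagate.
Branch on v4: take v4 = False.
  then v6 is forced to True.
  then v9 is forced to False.
  then v7 is forced to False.
  then v12 is forced to False.
Try v5 = True.
  then v8 is forced to True.
v10, v11, v13 are now unconstrained; take v10 = True, v11 = True, v13 = False.
Every clause has at least one true literal under this assignment.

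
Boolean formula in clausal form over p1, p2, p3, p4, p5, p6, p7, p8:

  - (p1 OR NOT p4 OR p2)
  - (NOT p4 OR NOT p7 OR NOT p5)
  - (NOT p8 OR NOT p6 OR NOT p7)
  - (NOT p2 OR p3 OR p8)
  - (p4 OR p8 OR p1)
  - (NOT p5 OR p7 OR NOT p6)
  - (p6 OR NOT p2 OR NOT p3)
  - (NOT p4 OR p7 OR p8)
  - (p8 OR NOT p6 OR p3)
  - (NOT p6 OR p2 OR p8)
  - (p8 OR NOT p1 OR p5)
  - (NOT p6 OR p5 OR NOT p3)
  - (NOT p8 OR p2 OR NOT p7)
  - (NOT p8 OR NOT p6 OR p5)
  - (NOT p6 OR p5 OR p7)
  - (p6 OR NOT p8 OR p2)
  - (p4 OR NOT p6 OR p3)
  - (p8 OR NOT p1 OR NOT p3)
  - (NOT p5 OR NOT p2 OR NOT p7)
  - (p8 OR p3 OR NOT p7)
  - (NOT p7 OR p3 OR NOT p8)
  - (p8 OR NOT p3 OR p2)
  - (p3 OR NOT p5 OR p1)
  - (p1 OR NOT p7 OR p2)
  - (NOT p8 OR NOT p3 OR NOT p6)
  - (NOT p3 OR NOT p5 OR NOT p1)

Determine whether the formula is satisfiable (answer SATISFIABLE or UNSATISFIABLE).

SATISFIABLE

Set p1 = True and propagate.
Branch on p2: take p2 = False.
Branch on p3: take p3 = False.
The remaining clauses are satisfied by p4 = False, p5 = True, p6 = False, p7 = False, p8 = False.
So p1=True, p2=False, p3=False, p4=False, p5=True, p6=False, p7=False, p8=False is a satisfying assignment.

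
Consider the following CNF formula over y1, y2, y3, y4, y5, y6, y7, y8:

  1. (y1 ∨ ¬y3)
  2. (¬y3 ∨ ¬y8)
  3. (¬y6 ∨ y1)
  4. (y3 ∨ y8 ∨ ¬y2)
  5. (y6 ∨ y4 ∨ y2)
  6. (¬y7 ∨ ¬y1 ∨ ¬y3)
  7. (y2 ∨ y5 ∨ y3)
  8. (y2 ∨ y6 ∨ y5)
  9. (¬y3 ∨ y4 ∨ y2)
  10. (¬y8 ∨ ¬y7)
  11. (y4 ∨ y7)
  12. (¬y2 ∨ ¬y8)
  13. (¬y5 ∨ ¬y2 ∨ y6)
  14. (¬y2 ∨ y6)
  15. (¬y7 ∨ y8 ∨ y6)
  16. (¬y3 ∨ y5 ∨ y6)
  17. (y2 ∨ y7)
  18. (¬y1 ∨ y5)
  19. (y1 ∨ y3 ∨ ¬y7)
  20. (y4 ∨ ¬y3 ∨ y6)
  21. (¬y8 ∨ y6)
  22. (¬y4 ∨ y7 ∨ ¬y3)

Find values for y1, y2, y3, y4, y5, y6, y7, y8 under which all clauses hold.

y1 = 1, y2 = 0, y3 = 0, y4 = 1, y5 = 1, y6 = 1, y7 = 1, y8 = 0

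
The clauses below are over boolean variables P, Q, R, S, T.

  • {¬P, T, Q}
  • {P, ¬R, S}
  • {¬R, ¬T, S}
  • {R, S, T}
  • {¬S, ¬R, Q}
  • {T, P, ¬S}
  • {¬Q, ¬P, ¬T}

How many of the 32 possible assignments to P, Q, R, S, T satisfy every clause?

10

Case analysis on S and T:
  S=1, T=1: remaining (P,Q,R) ∈ {(0,0,0); (0,1,0); (0,1,1); (1,0,0)} — 4.
  S=1, T=0: remaining (P,Q,R) ∈ {(1,1,0); (1,1,1)} — 2.
  S=0, T=1: remaining (P,Q,R) ∈ {(0,0,0); (0,1,0); (1,0,0)} — 3.
  S=0, T=0: remaining (P,Q,R) ∈ {(1,1,1)} — 1.
Total: 4 + 2 + 3 + 1 = 10.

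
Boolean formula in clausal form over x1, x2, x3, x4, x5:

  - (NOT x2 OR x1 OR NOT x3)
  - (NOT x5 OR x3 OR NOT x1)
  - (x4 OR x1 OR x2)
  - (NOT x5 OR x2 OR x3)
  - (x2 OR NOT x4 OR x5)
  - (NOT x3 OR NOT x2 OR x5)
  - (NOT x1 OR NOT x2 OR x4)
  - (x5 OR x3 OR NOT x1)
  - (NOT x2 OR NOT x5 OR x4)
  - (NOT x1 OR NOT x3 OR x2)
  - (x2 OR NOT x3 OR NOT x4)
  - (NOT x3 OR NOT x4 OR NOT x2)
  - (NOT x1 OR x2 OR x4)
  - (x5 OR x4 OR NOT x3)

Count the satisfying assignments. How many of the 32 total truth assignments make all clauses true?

3

Satisfying assignments:
  x1=0 x2=1 x3=0 x4=0 x5=0
  x1=0 x2=1 x3=0 x4=1 x5=0
  x1=0 x2=1 x3=0 x4=1 x5=1
That's 3 in total.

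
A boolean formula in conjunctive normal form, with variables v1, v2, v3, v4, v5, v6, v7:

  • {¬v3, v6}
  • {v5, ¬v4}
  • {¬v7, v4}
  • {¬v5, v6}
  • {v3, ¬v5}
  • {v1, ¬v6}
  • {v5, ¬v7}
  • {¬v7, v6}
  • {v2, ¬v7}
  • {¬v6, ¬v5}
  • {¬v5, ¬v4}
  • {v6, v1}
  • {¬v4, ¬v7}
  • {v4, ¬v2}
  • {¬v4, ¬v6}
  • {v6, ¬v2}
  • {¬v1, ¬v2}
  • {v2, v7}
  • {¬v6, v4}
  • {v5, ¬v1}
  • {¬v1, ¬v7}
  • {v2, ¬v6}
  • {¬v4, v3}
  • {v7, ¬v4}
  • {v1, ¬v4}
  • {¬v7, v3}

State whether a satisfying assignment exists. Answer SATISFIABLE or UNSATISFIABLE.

v4 = True:
  propagation gives v5=True; an empty clause results — contradiction.
v4 = False:
  propagation gives v7=False, v2=False; an empty clause results — contradiction.
Every branch closes, so no satisfying assignment exists.

UNSATISFIABLE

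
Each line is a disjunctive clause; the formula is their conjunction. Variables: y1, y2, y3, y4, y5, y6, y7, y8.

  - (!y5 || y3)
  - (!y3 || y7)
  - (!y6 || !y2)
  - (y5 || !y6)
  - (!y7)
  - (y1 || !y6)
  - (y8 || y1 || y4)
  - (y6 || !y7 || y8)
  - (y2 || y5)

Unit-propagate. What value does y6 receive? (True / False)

False

(!y7) is a unit clause: y7 = False.
(!y3 || y7): since y7 = False, the clause reduces to (!y3). y3 = False.
From (y3 || !y5) and y3 = False: y5 = False.
(!y6 || y5) with y5 = False leaves only !y6, so y6 = False.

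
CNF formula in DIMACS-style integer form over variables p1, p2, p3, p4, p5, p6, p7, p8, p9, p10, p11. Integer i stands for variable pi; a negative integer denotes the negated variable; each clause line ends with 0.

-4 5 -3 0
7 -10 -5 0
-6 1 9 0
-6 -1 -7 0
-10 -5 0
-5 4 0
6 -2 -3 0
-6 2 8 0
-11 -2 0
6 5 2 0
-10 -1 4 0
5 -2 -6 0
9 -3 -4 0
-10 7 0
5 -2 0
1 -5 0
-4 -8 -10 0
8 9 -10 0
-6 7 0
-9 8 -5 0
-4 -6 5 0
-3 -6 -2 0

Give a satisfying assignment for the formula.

p1 = False, p2 = False, p3 = False, p4 = False, p5 = False, p6 = True, p7 = True, p8 = True, p9 = True, p10 = True, p11 = False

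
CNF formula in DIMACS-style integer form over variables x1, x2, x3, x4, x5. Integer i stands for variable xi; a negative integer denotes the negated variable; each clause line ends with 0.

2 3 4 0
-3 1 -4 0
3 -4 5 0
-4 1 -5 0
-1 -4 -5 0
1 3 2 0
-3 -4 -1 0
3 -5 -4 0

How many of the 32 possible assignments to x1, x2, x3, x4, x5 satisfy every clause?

12

Case analysis on x4 and x3:
  x4=1, x3=1: a clause becomes empty — 0.
  x4=1, x3=0: a clause becomes empty — 0.
  x4=0, x3=1: x1, x2, x5 free → 2^3 = 8.
  x4=0, x3=0: remaining (x1,x2,x5) ∈ {(0,1,0); (0,1,1); (1,1,0); (1,1,1)} — 4.
Total: 0 + 0 + 8 + 4 = 12.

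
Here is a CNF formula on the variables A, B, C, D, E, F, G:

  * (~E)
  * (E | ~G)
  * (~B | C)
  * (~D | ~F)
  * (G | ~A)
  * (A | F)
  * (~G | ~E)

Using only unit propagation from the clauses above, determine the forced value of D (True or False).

(~E) stands alone — E = False.
From (E | ~G) and E = False: G = False.
From (G | ~A) and G = False: A = False.
(F | A): since A = False, the clause reduces to (F). F = True.
From (~F | ~D) and F = True: D = False.

False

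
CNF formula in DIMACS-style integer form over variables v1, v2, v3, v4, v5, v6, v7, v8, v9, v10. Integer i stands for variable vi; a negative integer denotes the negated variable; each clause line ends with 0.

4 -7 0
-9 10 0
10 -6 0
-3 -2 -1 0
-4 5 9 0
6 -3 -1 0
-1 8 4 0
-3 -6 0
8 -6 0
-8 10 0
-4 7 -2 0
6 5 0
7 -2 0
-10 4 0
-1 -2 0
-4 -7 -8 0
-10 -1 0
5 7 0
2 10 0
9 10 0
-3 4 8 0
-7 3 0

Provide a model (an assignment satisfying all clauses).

v1=0  v2=0  v3=1  v4=1  v5=1  v6=0  v7=0  v8=1  v9=0  v10=1

v1 occurs only negated in the remaining clauses — set v1 = False.
Pure literal: v5 appears only positively; assign v5 = True.
Try v2 = False.
  then v10 is forced to True.
  then v4 is forced to True.
Try v3 = True.
  then v6 is forced to False.
For the remaining variables, v7 = False, v8 = True, v9 = False works.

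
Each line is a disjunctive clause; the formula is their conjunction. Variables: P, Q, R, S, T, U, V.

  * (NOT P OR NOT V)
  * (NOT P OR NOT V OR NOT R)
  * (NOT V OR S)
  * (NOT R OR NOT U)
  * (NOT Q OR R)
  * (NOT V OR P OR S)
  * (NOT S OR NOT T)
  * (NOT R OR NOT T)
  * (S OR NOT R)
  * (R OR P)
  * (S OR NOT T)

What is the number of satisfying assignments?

Split on R, then S.
  R=T, S=T: Q free; 3 ways for (P,T,U,V) × 2^1 = 6.
  R=T, S=F: a clause becomes empty — 0.
  R=F, S=T: remaining (P,Q,T,U,V) ∈ {(T,F,F,F,F); (T,F,F,T,F)} — 2.
  R=F, S=F: remaining (P,Q,T,U,V) ∈ {(T,F,F,F,F); (T,F,F,T,F)} — 2.
Total: 6 + 0 + 2 + 2 = 10.

10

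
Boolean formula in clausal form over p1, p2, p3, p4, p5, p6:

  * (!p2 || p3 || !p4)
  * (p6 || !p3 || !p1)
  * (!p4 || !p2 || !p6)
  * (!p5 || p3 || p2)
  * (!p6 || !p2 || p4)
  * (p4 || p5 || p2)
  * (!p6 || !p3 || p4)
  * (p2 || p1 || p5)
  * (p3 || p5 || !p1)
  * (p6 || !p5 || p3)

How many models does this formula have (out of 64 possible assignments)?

10

Split on p2, then p3.
  p2=1, p3=1: remaining (p1,p4,p5,p6) ∈ {(0,0,0,0); (0,0,1,0); (0,1,0,0); (0,1,1,0)} — 4.
  p2=1, p3=0: remaining (p1,p4,p5,p6) ∈ {(0,0,0,0)} — 1.
  p2=0, p3=1: 5 of the 16 assignments to (p1,p4,p5,p6) work.
  p2=0, p3=0: a clause becomes empty — 0.
Total: 4 + 1 + 5 + 0 = 10.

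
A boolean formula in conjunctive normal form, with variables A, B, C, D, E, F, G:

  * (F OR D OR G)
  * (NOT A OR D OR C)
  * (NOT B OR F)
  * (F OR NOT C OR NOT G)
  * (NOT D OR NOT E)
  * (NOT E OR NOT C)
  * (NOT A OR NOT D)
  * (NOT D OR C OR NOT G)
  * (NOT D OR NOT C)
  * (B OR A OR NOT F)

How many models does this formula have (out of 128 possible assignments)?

14

Split on D, then C.
  D=T, C=T: a clause becomes empty — 0.
  D=T, C=F: remaining (A,B,E,F,G) ∈ {(F,F,F,F,F); (F,T,F,T,F)} — 2.
  D=F, C=T: G free; 3 ways for (A,B,E,F) × 2^1 = 6.
  D=F, C=F: E free; 3 ways for (A,B,F,G) × 2^1 = 6.
Total: 0 + 2 + 6 + 6 = 14.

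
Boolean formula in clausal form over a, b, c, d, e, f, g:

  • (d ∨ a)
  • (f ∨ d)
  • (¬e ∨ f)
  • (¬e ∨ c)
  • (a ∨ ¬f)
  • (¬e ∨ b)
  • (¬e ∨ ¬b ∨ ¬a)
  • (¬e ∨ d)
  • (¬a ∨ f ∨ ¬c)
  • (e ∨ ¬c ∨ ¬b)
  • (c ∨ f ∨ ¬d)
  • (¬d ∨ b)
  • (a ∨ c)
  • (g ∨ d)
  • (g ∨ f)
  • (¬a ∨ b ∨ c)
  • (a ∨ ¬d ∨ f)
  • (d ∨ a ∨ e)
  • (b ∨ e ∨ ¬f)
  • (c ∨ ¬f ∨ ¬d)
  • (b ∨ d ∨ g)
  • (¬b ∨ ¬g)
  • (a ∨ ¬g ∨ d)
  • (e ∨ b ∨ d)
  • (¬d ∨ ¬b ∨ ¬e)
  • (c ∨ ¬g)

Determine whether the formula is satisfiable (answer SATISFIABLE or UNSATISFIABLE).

d = True:
  propagation gives b=True, g=False, f=True, a=True; an empty clause results — contradiction.
d = False:
  propagation gives a=True, f=True, e=False, g=True; an empty clause results — contradiction.
Every branch closes, so no satisfying assignment exists.

UNSATISFIABLE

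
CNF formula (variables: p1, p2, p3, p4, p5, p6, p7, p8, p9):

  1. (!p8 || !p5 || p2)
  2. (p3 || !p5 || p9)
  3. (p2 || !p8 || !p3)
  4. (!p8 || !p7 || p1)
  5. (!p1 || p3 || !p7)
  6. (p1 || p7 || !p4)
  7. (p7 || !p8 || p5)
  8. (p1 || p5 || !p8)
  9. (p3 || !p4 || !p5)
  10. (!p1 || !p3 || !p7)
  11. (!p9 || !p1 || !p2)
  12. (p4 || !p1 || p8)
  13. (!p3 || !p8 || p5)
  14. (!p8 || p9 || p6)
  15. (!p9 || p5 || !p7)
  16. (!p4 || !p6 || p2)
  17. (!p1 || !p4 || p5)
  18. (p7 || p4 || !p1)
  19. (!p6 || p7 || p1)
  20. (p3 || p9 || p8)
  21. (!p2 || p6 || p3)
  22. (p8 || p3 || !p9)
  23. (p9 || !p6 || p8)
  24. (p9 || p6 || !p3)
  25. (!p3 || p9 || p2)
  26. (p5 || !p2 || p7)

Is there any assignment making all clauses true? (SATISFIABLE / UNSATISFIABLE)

SATISFIABLE

Try p1 = False.
Branch on p2: take p2 = True.
For the remaining variables, p3 = True, p4 = True, p5 = True, p6 = False, p7 = True, p8 = False, p9 = True works.
So p1=F, p2=T, p3=T, p4=T, p5=T, p6=F, p7=T, p8=F, p9=T is a satisfying assignment.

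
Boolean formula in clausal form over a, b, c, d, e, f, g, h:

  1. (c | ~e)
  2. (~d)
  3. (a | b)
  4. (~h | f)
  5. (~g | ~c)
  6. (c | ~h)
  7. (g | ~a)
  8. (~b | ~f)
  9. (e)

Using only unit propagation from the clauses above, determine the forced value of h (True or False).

(~d) stands alone — d = False.
Unit clause (e) sets e = True.
From (c | ~e) and e = True: c = True.
(~g | ~c) with c = True leaves only ~g, so g = False.
(g | ~a): since g = False, the clause reduces to (~a). a = False.
(a | b): since a = False, the clause reduces to (b). b = True.
(~b | ~f) with b = True leaves only ~f, so f = False.
(f | ~h) with f = False leaves only ~h, so h = False.

False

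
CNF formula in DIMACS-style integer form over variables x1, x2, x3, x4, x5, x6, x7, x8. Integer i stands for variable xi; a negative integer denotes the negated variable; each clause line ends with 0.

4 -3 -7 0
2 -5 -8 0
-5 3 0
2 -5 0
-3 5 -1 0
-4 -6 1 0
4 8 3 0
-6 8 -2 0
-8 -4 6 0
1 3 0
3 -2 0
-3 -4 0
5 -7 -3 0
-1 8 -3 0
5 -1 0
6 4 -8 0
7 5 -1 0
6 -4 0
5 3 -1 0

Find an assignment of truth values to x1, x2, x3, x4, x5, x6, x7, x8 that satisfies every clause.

Branch on x1: take x1 = False.
  then x3 is forced to True.
  then x4 is forced to False.
  then x7 is forced to False.
Try x2 = True.
Try x6 = True.
  then x8 is forced to True.
x5 is now unconstrained; take x5 = True.
Check each clause:
  1. (~x3 \/ ~x7 \/ x4) — ~x7 is true.
  2. (~x8 \/ x2 \/ ~x5) — x2 is true.
  3. (x3 \/ ~x5) — x3 is true.
  4. (x2 \/ ~x5) — x2 is true.
  5. (~x3 \/ ~x1 \/ x5) — x5 is true.
  6. (x1 \/ ~x4 \/ ~x6) — ~x4 is true.
  7. (x3 \/ x8 \/ x4) — x8 is true.
  8. (~x6 \/ ~x2 \/ x8) — x8 is true.
  9. (x6 \/ ~x4 \/ ~x8) — ~x4 is true.
  10. (x3 \/ x1) — x3 is true.
  11. (~x2 \/ x3) — x3 is true.
  12. (~x3 \/ ~x4) — ~x4 is true.
  13. (~x7 \/ ~x3 \/ x5) — ~x7 is true.
  14. (~x3 \/ ~x1 \/ x8) — x8 is true.
  15. (x5 \/ ~x1) — x5 is true.
  16. (x4 \/ ~x8 \/ x6) — x6 is true.
  17. (x7 \/ ~x1 \/ x5) — x5 is true.
  18. (~x4 \/ x6) — ~x4 is true.
  19. (x5 \/ ~x1 \/ x3) — x3 is true.

x1 = F, x2 = T, x3 = T, x4 = F, x5 = T, x6 = T, x7 = F, x8 = T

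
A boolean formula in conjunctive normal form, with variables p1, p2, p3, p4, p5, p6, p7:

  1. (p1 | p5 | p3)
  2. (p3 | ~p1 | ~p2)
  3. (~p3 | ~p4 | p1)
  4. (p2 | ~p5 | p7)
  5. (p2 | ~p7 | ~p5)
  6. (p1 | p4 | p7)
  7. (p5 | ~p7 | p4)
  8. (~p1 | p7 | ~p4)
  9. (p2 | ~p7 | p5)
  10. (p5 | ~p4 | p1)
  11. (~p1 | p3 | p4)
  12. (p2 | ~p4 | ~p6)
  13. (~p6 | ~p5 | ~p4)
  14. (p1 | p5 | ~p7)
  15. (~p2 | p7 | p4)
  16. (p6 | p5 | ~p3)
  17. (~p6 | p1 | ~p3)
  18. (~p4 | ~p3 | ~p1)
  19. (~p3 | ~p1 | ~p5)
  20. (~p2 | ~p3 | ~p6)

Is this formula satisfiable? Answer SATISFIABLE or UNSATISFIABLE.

Set p1 = False and propagate.
Branch on p2: take p2 = True.
Set p3 = False and propagate.
  then p5 is forced to True.
For the remaining variables, p4 = False, p6 = False, p7 = True works.
So p1=False, p2=True, p3=False, p4=False, p5=True, p6=False, p7=True is a satisfying assignment.

SATISFIABLE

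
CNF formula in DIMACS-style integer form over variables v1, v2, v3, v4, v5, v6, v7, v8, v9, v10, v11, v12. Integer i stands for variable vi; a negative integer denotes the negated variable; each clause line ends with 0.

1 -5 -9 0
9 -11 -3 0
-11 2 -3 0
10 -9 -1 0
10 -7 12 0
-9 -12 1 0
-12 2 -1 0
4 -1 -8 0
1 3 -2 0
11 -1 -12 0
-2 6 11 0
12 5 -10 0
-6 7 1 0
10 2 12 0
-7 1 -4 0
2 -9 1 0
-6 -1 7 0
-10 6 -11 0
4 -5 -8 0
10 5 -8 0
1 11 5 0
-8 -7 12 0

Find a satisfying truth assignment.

v1 = False, v2 = False, v3 = False, v4 = False, v5 = False, v6 = True, v7 = True, v8 = False, v9 = False, v10 = True, v11 = True, v12 = True

v8 occurs only negated in the remaining clauses — set v8 = False.
Branch on v1: take v1 = False.
Set v2 = False and propagate.
  then v9 is forced to False.
Try v3 = False.
For the remaining variables, v4 = False, v5 = False, v6 = True, v7 = True, v10 = True, v11 = True, v12 = True works.
Every clause has at least one true literal under this assignment.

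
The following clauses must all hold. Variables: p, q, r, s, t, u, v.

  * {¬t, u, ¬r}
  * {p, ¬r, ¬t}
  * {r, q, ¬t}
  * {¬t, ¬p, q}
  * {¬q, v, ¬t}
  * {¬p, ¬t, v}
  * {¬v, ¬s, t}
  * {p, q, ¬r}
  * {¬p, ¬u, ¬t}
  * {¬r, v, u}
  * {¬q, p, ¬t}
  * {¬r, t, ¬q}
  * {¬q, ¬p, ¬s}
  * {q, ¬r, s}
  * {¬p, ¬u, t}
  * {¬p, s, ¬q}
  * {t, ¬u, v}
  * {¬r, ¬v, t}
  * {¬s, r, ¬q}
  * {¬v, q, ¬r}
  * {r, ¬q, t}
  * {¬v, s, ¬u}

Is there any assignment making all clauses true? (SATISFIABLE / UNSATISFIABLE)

SATISFIABLE

Try p = False.
Set q = False and propagate.
  then r is forced to False.
  then t is forced to False.
Set s = False and propagate.
For the remaining variables, u = False, v = True works.
So p = F, q = F, r = F, s = F, t = F, u = F, v = T is a satisfying assignment.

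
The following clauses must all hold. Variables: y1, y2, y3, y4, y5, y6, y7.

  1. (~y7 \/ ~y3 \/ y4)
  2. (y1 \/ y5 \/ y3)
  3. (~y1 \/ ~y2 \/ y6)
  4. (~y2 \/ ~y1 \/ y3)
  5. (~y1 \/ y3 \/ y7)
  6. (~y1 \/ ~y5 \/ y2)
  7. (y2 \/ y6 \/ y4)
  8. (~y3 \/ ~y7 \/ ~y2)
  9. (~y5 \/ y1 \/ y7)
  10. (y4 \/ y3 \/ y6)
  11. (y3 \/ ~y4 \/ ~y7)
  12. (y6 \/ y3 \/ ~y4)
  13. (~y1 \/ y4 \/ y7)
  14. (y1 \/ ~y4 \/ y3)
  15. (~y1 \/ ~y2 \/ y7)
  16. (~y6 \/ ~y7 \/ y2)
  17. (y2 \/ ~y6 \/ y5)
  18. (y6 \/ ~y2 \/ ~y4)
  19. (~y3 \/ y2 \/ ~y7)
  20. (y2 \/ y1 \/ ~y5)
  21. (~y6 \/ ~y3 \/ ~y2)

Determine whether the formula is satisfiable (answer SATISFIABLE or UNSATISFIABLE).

Set y1 = False and propagate.
Try y2 = True.
For the remaining variables, y3 = True, y4 = False, y5 = False, y6 = False, y7 = False works.
Every clause has at least one true literal under this assignment.
So y1 = F, y2 = T, y3 = T, y4 = F, y5 = F, y6 = F, y7 = F is a satisfying assignment.

SATISFIABLE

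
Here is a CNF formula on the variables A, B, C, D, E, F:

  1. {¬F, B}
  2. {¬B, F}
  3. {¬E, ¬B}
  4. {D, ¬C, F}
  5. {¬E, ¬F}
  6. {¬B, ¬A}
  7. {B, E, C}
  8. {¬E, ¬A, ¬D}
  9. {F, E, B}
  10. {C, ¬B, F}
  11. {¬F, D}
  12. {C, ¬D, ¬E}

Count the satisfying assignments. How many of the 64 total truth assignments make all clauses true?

Satisfying assignments:
  A=0 B=0 C=0 D=0 E=1 F=0
  A=0 B=0 C=1 D=1 E=1 F=0
  A=0 B=1 C=0 D=1 E=0 F=1
  A=0 B=1 C=1 D=1 E=0 F=1
  A=1 B=0 C=0 D=0 E=1 F=0
That's 5 in total.

5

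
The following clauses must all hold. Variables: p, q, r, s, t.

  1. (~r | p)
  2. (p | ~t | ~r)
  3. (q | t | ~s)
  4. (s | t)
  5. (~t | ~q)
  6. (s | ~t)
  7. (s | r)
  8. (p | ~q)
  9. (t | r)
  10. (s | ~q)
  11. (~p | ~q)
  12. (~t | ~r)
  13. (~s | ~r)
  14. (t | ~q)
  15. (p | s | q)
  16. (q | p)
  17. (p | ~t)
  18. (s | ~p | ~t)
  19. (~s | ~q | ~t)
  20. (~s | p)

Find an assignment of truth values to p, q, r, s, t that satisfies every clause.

p = T, q = F, r = F, s = T, t = T

Set p = True and propagate.
  then q is forced to False.
For the remaining variables, r = False, s = True, t = True works.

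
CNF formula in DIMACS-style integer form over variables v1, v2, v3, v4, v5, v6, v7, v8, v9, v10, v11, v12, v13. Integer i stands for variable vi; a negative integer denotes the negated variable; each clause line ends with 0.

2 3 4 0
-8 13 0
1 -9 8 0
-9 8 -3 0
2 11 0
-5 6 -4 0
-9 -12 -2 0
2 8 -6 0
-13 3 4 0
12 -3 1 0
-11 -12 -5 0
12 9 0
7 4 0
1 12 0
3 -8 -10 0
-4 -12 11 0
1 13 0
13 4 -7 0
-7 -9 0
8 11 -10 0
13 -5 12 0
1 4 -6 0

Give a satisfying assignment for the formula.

v5 occurs only negated in the remaining clauses — set v5 = False.
v10 occurs only negated in the remaining clauses — set v10 = False.
Set v1 = False and propagate.
  then v12 is forced to True.
  then v13 is forced to True.
Branch on v2: take v2 = True.
  then v9 is forced to False.
The remaining clauses are satisfied by v3 = True, v4 = True, v6 = False, v7 = False, v8 = False, v11 = True.
Every clause has at least one true literal under this assignment.

v1 = False, v2 = True, v3 = True, v4 = True, v5 = False, v6 = False, v7 = False, v8 = False, v9 = False, v10 = False, v11 = True, v12 = True, v13 = True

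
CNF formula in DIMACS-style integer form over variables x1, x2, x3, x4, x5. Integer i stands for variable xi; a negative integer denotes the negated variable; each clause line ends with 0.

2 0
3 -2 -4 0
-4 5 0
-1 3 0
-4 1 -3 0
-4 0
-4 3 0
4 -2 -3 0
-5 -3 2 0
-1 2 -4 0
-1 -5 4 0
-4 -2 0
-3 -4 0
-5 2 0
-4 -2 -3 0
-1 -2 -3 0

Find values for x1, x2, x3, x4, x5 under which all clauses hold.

Unit propagation: (x2) forces x2 = True.
(~x4) is a unit clause, so x4 = False.
Unit propagation: (~x3) forces x3 = False.
(~x1) is a unit clause, so x1 = False.
x5 is now unconstrained; take x5 = False.

x1=False, x2=True, x3=False, x4=False, x5=False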